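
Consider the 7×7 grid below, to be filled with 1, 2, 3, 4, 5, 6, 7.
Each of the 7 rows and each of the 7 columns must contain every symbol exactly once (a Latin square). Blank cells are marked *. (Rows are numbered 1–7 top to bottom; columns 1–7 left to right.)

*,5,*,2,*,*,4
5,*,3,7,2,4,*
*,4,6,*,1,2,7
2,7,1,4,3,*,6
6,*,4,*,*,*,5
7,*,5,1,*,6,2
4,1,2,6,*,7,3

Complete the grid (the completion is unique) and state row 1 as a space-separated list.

Row 1, column 3: row 1 has {2, 4, 5} and column 3 has {1, 2, 3, 4, 5, 6}, leaving only 7.
Row 1, column 5: row 1 has {2, 4, 5, 7} and column 5 has {1, 2, 3}, leaving only 6.
Row 2, column 2: row 2 has {2, 3, 4, 5, 7} and column 2 has {1, 4, 5, 7}, leaving only 6.
Row 2, column 7: row 2 has {2, 3, 4, 5, 6, 7} and column 7 has {2, 3, 4, 5, 6, 7}, leaving only 1.
Row 3, column 1: row 3 has {1, 2, 4, 6, 7} and column 1 has {2, 4, 5, 6, 7}, leaving only 3.
Row 1, column 1: row 1 has {2, 4, 5, 6, 7} and column 1 has {2, 3, 4, 5, 6, 7}, leaving only 1.
Row 1, column 6: row 1 has {1, 2, 4, 5, 6, 7} and column 6 has {2, 4, 6, 7}, leaving only 3.
So row 1 reads: 1 5 7 2 6 3 4.

1 5 7 2 6 3 4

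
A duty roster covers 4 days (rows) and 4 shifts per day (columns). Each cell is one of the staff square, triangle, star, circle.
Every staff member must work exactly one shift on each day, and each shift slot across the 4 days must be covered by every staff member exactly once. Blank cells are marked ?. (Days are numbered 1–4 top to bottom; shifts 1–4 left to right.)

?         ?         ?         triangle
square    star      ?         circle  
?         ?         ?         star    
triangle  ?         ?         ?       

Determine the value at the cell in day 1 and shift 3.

circle

Day 2, shift 3: day 2 has {square, star, circle} and shift 3 has {}, leaving only triangle.
Day 3, shift 1: day 3 has {star} and shift 1 has {square, triangle}, leaving only circle.
Day 1, shift 1: day 1 has {triangle} and shift 1 has {square, triangle, circle}, leaving only star.
Day 3, shift 3: day 3 has {star, circle} and shift 3 has {triangle}, leaving only square.
Day 1 already has {triangle, star} and shift 3 already has {square, triangle}, so day 1, shift 3 must be circle.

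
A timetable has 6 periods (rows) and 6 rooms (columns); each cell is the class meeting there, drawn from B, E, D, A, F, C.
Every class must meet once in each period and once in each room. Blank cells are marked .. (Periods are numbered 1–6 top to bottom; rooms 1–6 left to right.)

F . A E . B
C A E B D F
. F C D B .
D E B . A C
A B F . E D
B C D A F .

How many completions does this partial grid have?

Period 1, room 2: eliminating its period and room leaves {D}.
Period 1, room 5: eliminating its period and room leaves {C}.
Period 3, room 1: eliminating its period and room leaves {E}.
Period 3, room 6: eliminating its period and room leaves {E, A}.
Period 4, room 4: eliminating its period and room leaves {F}.
Period 5, room 4: eliminating its period and room leaves {C}.
Period 6, room 6: eliminating its period and room leaves {E}.
Only one assignment across all blanks avoids any period or room repeat, giving 1 completion.

1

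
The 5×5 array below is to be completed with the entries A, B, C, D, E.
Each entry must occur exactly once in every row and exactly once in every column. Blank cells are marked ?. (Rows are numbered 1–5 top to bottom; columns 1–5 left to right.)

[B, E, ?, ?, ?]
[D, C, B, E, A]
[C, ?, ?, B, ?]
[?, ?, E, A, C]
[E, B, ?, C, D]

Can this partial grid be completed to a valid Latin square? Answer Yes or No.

No

Row 1, column 5: row 1 together with column 5 already contain {A, B, C, D, E} — every symbol — so nothing can go there. The grid has no valid completion.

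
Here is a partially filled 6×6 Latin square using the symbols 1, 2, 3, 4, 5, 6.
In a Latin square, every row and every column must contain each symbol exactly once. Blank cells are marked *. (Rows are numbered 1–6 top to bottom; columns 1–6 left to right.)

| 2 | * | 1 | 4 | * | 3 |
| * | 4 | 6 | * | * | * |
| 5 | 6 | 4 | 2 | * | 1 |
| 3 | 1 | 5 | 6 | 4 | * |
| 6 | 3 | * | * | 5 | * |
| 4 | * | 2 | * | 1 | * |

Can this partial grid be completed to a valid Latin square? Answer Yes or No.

No

Row 5, column 3: row 5 together with column 3 already contain {1, 2, 3, 4, 5, 6} — every symbol — so nothing can go there. The grid has no valid completion.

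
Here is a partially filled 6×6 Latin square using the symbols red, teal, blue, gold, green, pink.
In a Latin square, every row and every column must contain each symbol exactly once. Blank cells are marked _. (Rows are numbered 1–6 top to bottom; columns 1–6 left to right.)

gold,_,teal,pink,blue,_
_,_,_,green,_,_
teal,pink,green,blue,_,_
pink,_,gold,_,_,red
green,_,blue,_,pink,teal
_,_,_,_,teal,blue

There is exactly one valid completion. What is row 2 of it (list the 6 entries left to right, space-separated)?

blue teal red green gold pink

Row 1, column 6: row 1 has {teal, blue, gold, pink} and column 6 has {red, teal, blue}, leaving only green.
Row 1, column 2: row 1 has {teal, blue, gold, green, pink} and column 2 has {pink}, leaving only red.
Row 3, column 6: row 3 has {teal, blue, green, pink} and column 6 has {red, teal, blue, green}, leaving only gold.
Row 2, column 6: row 2 has {green} and column 6 has {red, teal, blue, gold, green}, leaving only pink.
Row 2, column 3: row 2 has {green, pink} and column 3 has {teal, blue, gold, green}, leaving only red.
Row 2, column 1: row 2 has {red, green, pink} and column 1 has {teal, gold, green, pink}, leaving only blue.
Row 2, column 5: row 2 has {red, blue, green, pink} and column 5 has {teal, blue, pink}, leaving only gold.
Row 2, column 2: row 2 has {red, blue, gold, green, pink} and column 2 has {red, pink}, leaving only teal.
So row 2 reads: blue teal red green gold pink.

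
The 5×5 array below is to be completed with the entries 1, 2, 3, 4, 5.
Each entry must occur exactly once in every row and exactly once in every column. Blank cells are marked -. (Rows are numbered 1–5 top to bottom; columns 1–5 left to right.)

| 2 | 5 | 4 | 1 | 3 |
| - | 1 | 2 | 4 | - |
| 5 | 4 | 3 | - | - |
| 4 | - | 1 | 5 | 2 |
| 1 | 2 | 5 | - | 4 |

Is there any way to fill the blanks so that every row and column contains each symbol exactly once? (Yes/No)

No row or column among the givens repeats a symbol, and propagating forced cells runs into no contradiction.
One valid completion exists (for instance, 2 5 4 1 3 / 3 1 2 4 5 / 5 4 3 2 1 / 4 3 1 5 2 / 1 2 5 3 4).

Yes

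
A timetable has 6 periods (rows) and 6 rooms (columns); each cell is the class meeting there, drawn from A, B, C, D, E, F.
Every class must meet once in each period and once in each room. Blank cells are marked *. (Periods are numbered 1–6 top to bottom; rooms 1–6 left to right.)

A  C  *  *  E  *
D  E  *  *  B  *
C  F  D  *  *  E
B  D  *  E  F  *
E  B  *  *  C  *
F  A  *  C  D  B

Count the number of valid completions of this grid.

Period 1, room 3: eliminating its period and room leaves {B, F}.
Period 1, room 4: eliminating its period and room leaves {B, D, F}.
Period 1, room 6: eliminating its period and room leaves {D, F}.
Period 2, room 3: eliminating its period and room leaves {A, C, F}.
Period 2, room 4: eliminating its period and room leaves {A, F}.
Period 2, room 6: eliminating its period and room leaves {A, C, F}.
Period 3, room 4: eliminating its period and room leaves {A, B}.
Period 3, room 5: eliminating its period and room leaves {A}.
Period 4, room 3: eliminating its period and room leaves {A, C}.
Period 4, room 6: eliminating its period and room leaves {A, C}.
Period 5, room 3: eliminating its period and room leaves {A, F}.
Period 5, room 4: eliminating its period and room leaves {A, D, F}.
Period 5, room 6: eliminating its period and room leaves {A, D, F}.
Period 6, room 3: eliminating its period and room leaves {E}.
Enumerating the assignments across these blanks that avoid any period or room repeat gives 5 completions.

5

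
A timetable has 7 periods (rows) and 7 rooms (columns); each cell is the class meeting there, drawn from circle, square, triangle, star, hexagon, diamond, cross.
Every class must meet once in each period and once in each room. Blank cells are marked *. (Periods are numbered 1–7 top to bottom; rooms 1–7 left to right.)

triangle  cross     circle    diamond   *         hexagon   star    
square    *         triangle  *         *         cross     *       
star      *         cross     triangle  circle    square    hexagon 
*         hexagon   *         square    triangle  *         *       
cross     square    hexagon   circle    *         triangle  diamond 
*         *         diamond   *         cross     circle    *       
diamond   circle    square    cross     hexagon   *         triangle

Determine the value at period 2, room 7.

Period 2 already has {square, triangle, cross} and room 7 already has {triangle, star, hexagon, diamond}, so period 2, room 7 must be circle.

circle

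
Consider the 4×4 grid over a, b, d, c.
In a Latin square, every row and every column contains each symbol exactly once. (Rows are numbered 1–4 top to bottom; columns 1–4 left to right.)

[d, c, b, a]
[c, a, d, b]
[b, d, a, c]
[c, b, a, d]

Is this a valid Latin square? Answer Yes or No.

No

Every row is a permutation, but column 3 contains a twice (at rows 3 and 4).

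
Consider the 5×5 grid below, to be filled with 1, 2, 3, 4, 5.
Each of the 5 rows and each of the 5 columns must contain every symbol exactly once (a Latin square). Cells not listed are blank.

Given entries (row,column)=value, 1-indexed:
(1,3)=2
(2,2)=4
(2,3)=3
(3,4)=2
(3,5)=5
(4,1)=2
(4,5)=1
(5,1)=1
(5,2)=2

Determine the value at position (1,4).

Row 2, column 1: row 2 has {3, 4} and column 1 has {1, 2}, leaving only 5.
Row 2, column 4: row 2 has {3, 4, 5} and column 4 has {2}, leaving only 1.
Row 2, column 5: row 2 has {1, 3, 4, 5} and column 5 has {1, 5}, leaving only 2.
Row 1, column 4 is narrowed to {3, 4, 5}.
If it were 3, then row 1, column 5 would be left with no valid symbol.
If it were 4, then row 1, column 5 would be left with no valid symbol.
So row 1, column 4 must be 5.

5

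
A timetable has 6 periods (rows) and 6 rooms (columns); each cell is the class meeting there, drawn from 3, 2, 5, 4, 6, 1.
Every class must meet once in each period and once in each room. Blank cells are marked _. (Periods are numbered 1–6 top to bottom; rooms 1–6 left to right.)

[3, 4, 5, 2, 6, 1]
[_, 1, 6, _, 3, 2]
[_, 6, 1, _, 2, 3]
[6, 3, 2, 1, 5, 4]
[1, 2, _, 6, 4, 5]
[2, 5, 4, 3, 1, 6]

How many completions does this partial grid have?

Period 2, room 1: eliminating its period and room leaves {5, 4}.
Period 2, room 4: eliminating its period and room leaves {5, 4}.
Period 3, room 1: eliminating its period and room leaves {5, 4}.
Period 3, room 4: eliminating its period and room leaves {5, 4}.
Period 5, room 3: eliminating its period and room leaves {3}.
Enumerating the assignments across these blanks that avoid any period or room repeat gives 2 completions.

2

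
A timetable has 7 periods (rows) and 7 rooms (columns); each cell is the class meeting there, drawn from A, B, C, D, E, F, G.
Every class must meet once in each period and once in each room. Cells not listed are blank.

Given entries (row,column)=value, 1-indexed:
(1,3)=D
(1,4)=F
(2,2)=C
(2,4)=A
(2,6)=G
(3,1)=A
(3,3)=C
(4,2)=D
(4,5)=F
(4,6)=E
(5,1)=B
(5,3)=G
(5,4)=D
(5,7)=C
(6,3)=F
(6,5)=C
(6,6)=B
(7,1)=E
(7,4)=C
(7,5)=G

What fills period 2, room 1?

F

Period 2, room 1 is narrowed to {D, F}.
If it were D, then period 4, room 1 would be left with no valid symbol.
So period 2, room 1 must be F.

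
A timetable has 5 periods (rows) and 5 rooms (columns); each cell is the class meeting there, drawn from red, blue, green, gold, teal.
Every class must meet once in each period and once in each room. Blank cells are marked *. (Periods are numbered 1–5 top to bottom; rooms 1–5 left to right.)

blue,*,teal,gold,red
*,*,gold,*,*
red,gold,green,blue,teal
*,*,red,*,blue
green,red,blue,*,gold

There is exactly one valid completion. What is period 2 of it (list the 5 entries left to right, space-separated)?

Period 2, room 1: period 2 has {gold} and room 1 has {red, blue, green}, leaving only teal.
Period 2, room 5: period 2 has {gold, teal} and room 5 has {red, blue, gold, teal}, leaving only green.
Period 2, room 2: period 2 has {green, gold, teal} and room 2 has {red, gold}, leaving only blue.
Period 2, room 4: period 2 has {blue, green, gold, teal} and room 4 has {blue, gold}, leaving only red.
So period 2 reads: teal blue gold red green.

teal blue gold red green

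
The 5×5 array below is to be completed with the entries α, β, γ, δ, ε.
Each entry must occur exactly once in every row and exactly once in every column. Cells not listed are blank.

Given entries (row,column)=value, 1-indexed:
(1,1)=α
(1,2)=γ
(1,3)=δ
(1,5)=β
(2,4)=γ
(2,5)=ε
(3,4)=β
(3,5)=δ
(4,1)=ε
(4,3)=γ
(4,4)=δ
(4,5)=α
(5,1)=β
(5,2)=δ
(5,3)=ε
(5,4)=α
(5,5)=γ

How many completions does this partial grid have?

Row 1, column 4: eliminating its row and column leaves {ε}.
Row 2, column 1: eliminating its row and column leaves {δ}.
Row 2, column 2: eliminating its row and column leaves {α, β}.
Row 2, column 3: eliminating its row and column leaves {α, β}.
Row 3, column 1: eliminating its row and column leaves {γ}.
Row 3, column 2: eliminating its row and column leaves {α, ε}.
Row 3, column 3: eliminating its row and column leaves {α}.
Row 4, column 2: eliminating its row and column leaves {β}.
Only one assignment across all blanks avoids any row or column repeat, giving 1 completion.

1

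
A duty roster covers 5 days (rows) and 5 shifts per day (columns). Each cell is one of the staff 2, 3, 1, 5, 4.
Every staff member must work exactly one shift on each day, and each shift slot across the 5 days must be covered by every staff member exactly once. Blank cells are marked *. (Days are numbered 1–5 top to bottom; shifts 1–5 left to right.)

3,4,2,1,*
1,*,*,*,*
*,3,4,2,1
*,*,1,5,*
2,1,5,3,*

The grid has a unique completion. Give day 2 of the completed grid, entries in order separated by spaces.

1 5 3 4 2

Day 2, shift 3: day 2 has {1} and shift 3 has {2, 1, 5, 4}, leaving only 3.
Day 2, shift 4: day 2 has {3, 1} and shift 4 has {2, 3, 1, 5}, leaving only 4.
Day 1, shift 5: day 1 has {2, 3, 1, 4} and shift 5 has {1}, leaving only 5.
Day 2, shift 5: day 2 has {3, 1, 4} and shift 5 has {1, 5}, leaving only 2.
Day 2, shift 2: day 2 has {2, 3, 1, 4} and shift 2 has {3, 1, 4}, leaving only 5.
So day 2 reads: 1 5 3 4 2.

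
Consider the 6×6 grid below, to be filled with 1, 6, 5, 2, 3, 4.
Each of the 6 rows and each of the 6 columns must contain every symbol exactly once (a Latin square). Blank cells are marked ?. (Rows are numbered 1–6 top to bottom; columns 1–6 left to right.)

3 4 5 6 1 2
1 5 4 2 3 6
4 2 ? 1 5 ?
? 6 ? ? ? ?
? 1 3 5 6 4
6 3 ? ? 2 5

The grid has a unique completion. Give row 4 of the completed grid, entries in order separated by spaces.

Row 4, column 5: row 4 has {6} and column 5 has {1, 6, 5, 2, 3}, leaving only 4.
Row 4, column 4: row 4 has {6, 4} and column 4 has {1, 6, 5, 2}, leaving only 3.
Row 4, column 6: row 4 has {6, 3, 4} and column 6 has {6, 5, 2, 4}, leaving only 1.
Row 4, column 3: row 4 has {1, 6, 3, 4} and column 3 has {5, 3, 4}, leaving only 2.
Row 4, column 1: row 4 has {1, 6, 2, 3, 4} and column 1 has {1, 6, 3, 4}, leaving only 5.
So row 4 reads: 5 6 2 3 4 1.

5 6 2 3 4 1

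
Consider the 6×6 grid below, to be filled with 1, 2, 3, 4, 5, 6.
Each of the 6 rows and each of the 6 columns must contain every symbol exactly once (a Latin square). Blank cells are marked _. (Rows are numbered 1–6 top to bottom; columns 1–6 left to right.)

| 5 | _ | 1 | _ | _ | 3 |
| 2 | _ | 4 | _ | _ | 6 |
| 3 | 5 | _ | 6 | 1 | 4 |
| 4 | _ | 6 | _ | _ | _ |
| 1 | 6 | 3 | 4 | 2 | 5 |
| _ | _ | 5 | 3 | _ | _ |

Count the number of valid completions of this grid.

3

Row 1, column 2: eliminating its row and column leaves {2, 4}.
Row 1, column 4: eliminating its row and column leaves {2}.
Row 1, column 5: eliminating its row and column leaves {4, 6}.
Row 2, column 2: eliminating its row and column leaves {1, 3}.
Row 2, column 4: eliminating its row and column leaves {1, 5}.
Row 2, column 5: eliminating its row and column leaves {3, 5}.
Row 3, column 3: eliminating its row and column leaves {2}.
Row 4, column 2: eliminating its row and column leaves {1, 2, 3}.
Row 4, column 4: eliminating its row and column leaves {1, 2, 5}.
Row 4, column 5: eliminating its row and column leaves {3, 5}.
Row 4, column 6: eliminating its row and column leaves {1, 2}.
Row 6, column 1: eliminating its row and column leaves {6}.
Row 6, column 2: eliminating its row and column leaves {1, 2, 4}.
Row 6, column 5: eliminating its row and column leaves {4, 6}.
Row 6, column 6: eliminating its row and column leaves {1, 2}.
Enumerating the assignments across these blanks that avoid any row or column repeat gives 3 completions.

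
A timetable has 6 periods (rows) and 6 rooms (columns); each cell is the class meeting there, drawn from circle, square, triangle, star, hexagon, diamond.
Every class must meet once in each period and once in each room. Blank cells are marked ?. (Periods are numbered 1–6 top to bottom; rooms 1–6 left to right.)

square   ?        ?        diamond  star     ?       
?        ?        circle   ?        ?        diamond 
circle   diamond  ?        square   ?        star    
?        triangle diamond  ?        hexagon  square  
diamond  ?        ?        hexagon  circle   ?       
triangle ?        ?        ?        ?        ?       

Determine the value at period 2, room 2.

star

Period 3, room 5: period 3 has {circle, square, star, diamond} and room 5 has {circle, star, hexagon}, leaving only triangle.
Period 2, room 5: period 2 has {circle, diamond} and room 5 has {circle, triangle, star, hexagon}, leaving only square.
Period 3, room 3: period 3 has {circle, square, triangle, star, diamond} and room 3 has {circle, diamond}, leaving only hexagon.
Period 1, room 3: period 1 has {square, star, diamond} and room 3 has {circle, hexagon, diamond}, leaving only triangle.
Period 4, room 1: period 4 has {square, triangle, hexagon, diamond} and room 1 has {circle, square, triangle, diamond}, leaving only star.
Period 2, room 1: period 2 has {circle, square, diamond} and room 1 has {circle, square, triangle, star, diamond}, leaving only hexagon.
Period 2 already has {circle, square, hexagon, diamond} and room 2 already has {triangle, diamond}, so period 2, room 2 must be star.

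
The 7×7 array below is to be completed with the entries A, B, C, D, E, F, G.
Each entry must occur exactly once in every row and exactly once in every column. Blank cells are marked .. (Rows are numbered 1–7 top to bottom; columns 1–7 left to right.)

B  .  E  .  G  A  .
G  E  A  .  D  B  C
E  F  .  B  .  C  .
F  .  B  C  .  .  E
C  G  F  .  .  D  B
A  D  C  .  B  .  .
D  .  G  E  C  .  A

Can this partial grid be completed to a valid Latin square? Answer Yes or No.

Row 1, column 2: row 1 has {A, B, E, G} and column 2 has {D, E, F, G}, so it must be C.
Row 2, column 4: row 2 has {A, B, C, D, E, G} and column 4 has {B, C, E}, so it must be F.
Row 1, column 4: row 1 has {A, B, C, E, G} and column 4 has {B, C, E, F}, so it must be D.
Row 1, column 7: row 1 has {A, B, C, D, E, G} and column 7 has {A, B, C, E}, so it must be F.
Row 3, column 3: row 3 has {B, C, E, F} and column 3 has {A, B, C, E, F, G}, so it must be D.
Row 3, column 5: row 3 has {B, C, D, E, F} and column 5 has {B, C, D, G}, so it must be A.
Now row 4, column 5: row 4 together with column 5 already contain {A, B, C, D, E, F, G} — every symbol — so nothing can go there. The grid has no valid completion.

No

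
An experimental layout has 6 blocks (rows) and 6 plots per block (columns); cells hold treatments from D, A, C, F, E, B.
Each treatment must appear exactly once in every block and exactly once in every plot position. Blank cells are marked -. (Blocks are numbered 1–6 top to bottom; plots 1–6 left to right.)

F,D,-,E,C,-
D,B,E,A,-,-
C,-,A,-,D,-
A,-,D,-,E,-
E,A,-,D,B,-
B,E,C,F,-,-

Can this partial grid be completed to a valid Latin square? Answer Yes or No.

Block 1, plot 3: block 1 has {D, C, F, E} and plot 3 has {D, A, C, E}, so it must be B.
Block 1, plot 6: block 1 has {D, C, F, E, B} and plot 6 has {}, so it must be A.
Block 2, plot 5: block 2 has {D, A, E, B} and plot 5 has {D, C, E, B}, so it must be F.
Block 2, plot 6: block 2 has {D, A, F, E, B} and plot 6 has {A}, so it must be C.
Block 3, plot 2: block 3 has {D, A, C} and plot 2 has {D, A, E, B}, so it must be F.
Block 3, plot 4: block 3 has {D, A, C, F} and plot 4 has {D, A, F, E}, so it must be B.
Block 3, plot 6: block 3 has {D, A, C, F, B} and plot 6 has {A, C}, so it must be E.
Block 4, plot 2: block 4 has {D, A, E} and plot 2 has {D, A, F, E, B}, so it must be C.
Now block 4, plot 4: block 4 together with plot 4 already contain {D, A, C, F, E, B} — every symbol — so nothing can go there. The grid has no valid completion.

No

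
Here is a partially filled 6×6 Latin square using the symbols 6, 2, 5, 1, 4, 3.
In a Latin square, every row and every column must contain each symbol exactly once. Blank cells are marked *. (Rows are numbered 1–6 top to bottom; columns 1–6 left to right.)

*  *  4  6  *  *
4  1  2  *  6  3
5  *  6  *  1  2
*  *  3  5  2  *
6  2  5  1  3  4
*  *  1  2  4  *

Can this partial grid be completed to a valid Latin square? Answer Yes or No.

No

Row 2, column 4: row 2 together with column 4 already contain {6, 2, 5, 1, 4, 3} — every symbol — so nothing can go there. The grid has no valid completion.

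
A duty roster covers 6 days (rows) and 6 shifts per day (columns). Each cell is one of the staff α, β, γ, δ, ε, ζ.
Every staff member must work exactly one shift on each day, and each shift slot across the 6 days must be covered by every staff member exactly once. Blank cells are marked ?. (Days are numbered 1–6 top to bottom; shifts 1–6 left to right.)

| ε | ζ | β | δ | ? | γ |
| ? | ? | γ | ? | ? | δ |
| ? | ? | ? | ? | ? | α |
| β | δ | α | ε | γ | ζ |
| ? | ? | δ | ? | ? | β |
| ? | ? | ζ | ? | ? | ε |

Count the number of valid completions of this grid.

14

Day 1, shift 5: eliminating its day and shift leaves {α}.
Day 2, shift 1: eliminating its day and shift leaves {α, ζ}.
Day 2, shift 2: eliminating its day and shift leaves {α, β, ε}.
Day 2, shift 4: eliminating its day and shift leaves {α, β, ζ}.
Day 2, shift 5: eliminating its day and shift leaves {α, β, ε, ζ}.
Day 3, shift 1: eliminating its day and shift leaves {γ, δ, ζ}.
Day 3, shift 2: eliminating its day and shift leaves {β, γ, ε}.
Day 3, shift 3: eliminating its day and shift leaves {ε}.
Day 3, shift 4: eliminating its day and shift leaves {β, γ, ζ}.
Day 3, shift 5: eliminating its day and shift leaves {β, δ, ε, ζ}.
Day 5, shift 1: eliminating its day and shift leaves {α, γ, ζ}.
Day 5, shift 2: eliminating its day and shift leaves {α, γ, ε}.
Day 5, shift 4: eliminating its day and shift leaves {α, γ, ζ}.
Day 5, shift 5: eliminating its day and shift leaves {α, ε, ζ}.
Day 6, shift 1: eliminating its day and shift leaves {α, γ, δ}.
Day 6, shift 2: eliminating its day and shift leaves {α, β, γ}.
Day 6, shift 4: eliminating its day and shift leaves {α, β, γ}.
Day 6, shift 5: eliminating its day and shift leaves {α, β, δ}.
Enumerating the assignments across these blanks that avoid any day or shift repeat gives 14 completions.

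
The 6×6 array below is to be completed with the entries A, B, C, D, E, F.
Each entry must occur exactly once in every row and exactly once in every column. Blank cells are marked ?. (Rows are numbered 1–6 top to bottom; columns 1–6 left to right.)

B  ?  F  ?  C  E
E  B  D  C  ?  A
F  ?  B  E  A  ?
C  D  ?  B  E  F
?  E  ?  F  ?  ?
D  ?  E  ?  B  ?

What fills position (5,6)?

Row 1, column 2: row 1 has {B, C, E, F} and column 2 has {B, D, E}, leaving only A.
Row 1, column 4: row 1 has {A, B, C, E, F} and column 4 has {B, C, E, F}, leaving only D.
Row 2, column 5: row 2 has {A, B, C, D, E} and column 5 has {A, B, C, E}, leaving only F.
Row 3, column 2: row 3 has {A, B, E, F} and column 2 has {A, B, D, E}, leaving only C.
Row 3, column 6: row 3 has {A, B, C, E, F} and column 6 has {A, E, F}, leaving only D.
Row 4, column 3: row 4 has {B, C, D, E, F} and column 3 has {B, D, E, F}, leaving only A.
Row 5, column 1: row 5 has {E, F} and column 1 has {B, C, D, E, F}, leaving only A.
Row 5, column 3: row 5 has {A, E, F} and column 3 has {A, B, D, E, F}, leaving only C.
Row 5 already has {A, C, E, F} and column 6 already has {A, D, E, F}, so row 5, column 6 must be B.

B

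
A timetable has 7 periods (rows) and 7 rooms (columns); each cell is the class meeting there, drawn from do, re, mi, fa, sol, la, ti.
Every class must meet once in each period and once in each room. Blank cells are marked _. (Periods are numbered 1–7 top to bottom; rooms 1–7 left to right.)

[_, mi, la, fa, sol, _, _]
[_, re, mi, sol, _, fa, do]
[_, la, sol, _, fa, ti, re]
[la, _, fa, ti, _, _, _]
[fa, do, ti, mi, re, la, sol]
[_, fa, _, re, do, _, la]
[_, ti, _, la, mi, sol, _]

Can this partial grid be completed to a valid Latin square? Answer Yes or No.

No

Period 4, room 5: period 4 together with room 5 already contain {do, re, mi, fa, sol, la, ti} — every symbol — so nothing can go there. The grid has no valid completion.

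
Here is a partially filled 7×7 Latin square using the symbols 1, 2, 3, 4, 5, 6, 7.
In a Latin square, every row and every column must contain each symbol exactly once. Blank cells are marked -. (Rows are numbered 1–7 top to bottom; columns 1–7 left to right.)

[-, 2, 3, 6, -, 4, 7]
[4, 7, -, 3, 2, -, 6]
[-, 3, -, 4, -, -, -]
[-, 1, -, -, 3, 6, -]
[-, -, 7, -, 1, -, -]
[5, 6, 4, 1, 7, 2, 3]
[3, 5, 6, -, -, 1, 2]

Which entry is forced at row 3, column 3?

Row 1, column 1: row 1 has {2, 3, 4, 6, 7} and column 1 has {3, 4, 5}, leaving only 1.
Row 1, column 5: row 1 has {1, 2, 3, 4, 6, 7} and column 5 has {1, 2, 3, 7}, leaving only 5.
Row 2, column 6: row 2 has {2, 3, 4, 6, 7} and column 6 has {1, 2, 4, 6}, leaving only 5.
Row 2, column 3: row 2 has {2, 3, 4, 5, 6, 7} and column 3 has {3, 4, 6, 7}, leaving only 1.
Row 3, column 5: row 3 has {3, 4} and column 5 has {1, 2, 3, 5, 7}, leaving only 6.
Row 3, column 6: row 3 has {3, 4, 6} and column 6 has {1, 2, 4, 5, 6}, leaving only 7.
Row 3, column 1: row 3 has {3, 4, 6, 7} and column 1 has {1, 3, 4, 5}, leaving only 2.
Row 3 already has {2, 3, 4, 6, 7} and column 3 already has {1, 3, 4, 6, 7}, so row 3, column 3 must be 5.

5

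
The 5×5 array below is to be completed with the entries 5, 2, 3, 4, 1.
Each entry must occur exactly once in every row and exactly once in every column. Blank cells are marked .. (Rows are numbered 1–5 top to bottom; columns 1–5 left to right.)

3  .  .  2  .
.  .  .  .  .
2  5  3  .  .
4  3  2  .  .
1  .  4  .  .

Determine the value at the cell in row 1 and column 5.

Row 2, column 1: row 2 has {} and column 1 has {2, 3, 4, 1}, leaving only 5.
Row 2, column 3: row 2 has {5} and column 3 has {2, 3, 4}, leaving only 1.
Row 1, column 3: row 1 has {2, 3} and column 3 has {2, 3, 4, 1}, leaving only 5.
Row 5, column 2: row 5 has {4, 1} and column 2 has {5, 3}, leaving only 2.
Row 2, column 2: row 2 has {5, 1} and column 2 has {5, 2, 3}, leaving only 4.
Row 1, column 2: row 1 has {5, 2, 3} and column 2 has {5, 2, 3, 4}, leaving only 1.
Row 1 already has {5, 2, 3, 1} and column 5 already has {}, so row 1, column 5 must be 4.

4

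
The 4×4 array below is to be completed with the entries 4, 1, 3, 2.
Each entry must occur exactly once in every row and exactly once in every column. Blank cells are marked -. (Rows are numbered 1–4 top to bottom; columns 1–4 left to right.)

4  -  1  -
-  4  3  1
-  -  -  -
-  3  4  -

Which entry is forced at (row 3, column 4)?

4

Row 1, column 2: row 1 has {4, 1} and column 2 has {4, 3}, leaving only 2.
Row 1, column 4: row 1 has {4, 1, 2} and column 4 has {1}, leaving only 3.
Row 2, column 1: row 2 has {4, 1, 3} and column 1 has {4}, leaving only 2.
Row 3, column 2: row 3 has {} and column 2 has {4, 3, 2}, leaving only 1.
Row 3, column 1: row 3 has {1} and column 1 has {4, 2}, leaving only 3.
Row 3, column 3: row 3 has {1, 3} and column 3 has {4, 1, 3}, leaving only 2.
Row 3 already has {1, 3, 2} and column 4 already has {1, 3}, so row 3, column 4 must be 4.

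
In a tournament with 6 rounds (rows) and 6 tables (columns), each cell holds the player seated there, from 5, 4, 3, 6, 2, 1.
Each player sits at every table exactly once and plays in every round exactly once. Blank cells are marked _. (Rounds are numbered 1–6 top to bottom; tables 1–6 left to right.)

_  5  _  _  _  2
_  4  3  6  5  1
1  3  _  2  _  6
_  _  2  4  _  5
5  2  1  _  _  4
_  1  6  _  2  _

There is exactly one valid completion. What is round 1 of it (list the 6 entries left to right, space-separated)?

6 5 4 1 3 2

Round 1, table 3: round 1 has {5, 2} and table 3 has {3, 6, 2, 1}, leaving only 4.
Round 2, table 1: round 2 has {5, 4, 3, 6, 1} and table 1 has {5, 1}, leaving only 2.
Round 3, table 3: round 3 has {3, 6, 2, 1} and table 3 has {4, 3, 6, 2, 1}, leaving only 5.
Round 3, table 5: round 3 has {5, 3, 6, 2, 1} and table 5 has {5, 2}, leaving only 4.
Round 4, table 2: round 4 has {5, 4, 2} and table 2 has {5, 4, 3, 2, 1}, leaving only 6.
Round 4, table 1: round 4 has {5, 4, 6, 2} and table 1 has {5, 2, 1}, leaving only 3.
Round 1, table 1: round 1 has {5, 4, 2} and table 1 has {5, 3, 2, 1}, leaving only 6.
Round 4, table 5: round 4 has {5, 4, 3, 6, 2} and table 5 has {5, 4, 2}, leaving only 1.
Round 1, table 5: round 1 has {5, 4, 6, 2} and table 5 has {5, 4, 2, 1}, leaving only 3.
Round 1, table 4: round 1 has {5, 4, 3, 6, 2} and table 4 has {4, 6, 2}, leaving only 1.
So round 1 reads: 6 5 4 1 3 2.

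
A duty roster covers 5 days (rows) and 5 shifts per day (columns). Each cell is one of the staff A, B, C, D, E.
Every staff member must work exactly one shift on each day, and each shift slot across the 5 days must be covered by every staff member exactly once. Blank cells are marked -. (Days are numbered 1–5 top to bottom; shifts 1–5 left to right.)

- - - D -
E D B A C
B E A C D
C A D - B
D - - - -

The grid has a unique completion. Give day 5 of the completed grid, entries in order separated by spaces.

D C E B A

Day 1, shift 1: day 1 has {D} and shift 1 has {B, C, D, E}, leaving only A.
Day 1, shift 5: day 1 has {A, D} and shift 5 has {B, C, D}, leaving only E.
Day 5, shift 5: day 5 has {D} and shift 5 has {B, C, D, E}, leaving only A.
Day 1, shift 3: day 1 has {A, D, E} and shift 3 has {A, B, D}, leaving only C.
Day 5, shift 3: day 5 has {A, D} and shift 3 has {A, B, C, D}, leaving only E.
Day 5, shift 4: day 5 has {A, D, E} and shift 4 has {A, C, D}, leaving only B.
Day 5, shift 2: day 5 has {A, B, D, E} and shift 2 has {A, D, E}, leaving only C.
So day 5 reads: D C E B A.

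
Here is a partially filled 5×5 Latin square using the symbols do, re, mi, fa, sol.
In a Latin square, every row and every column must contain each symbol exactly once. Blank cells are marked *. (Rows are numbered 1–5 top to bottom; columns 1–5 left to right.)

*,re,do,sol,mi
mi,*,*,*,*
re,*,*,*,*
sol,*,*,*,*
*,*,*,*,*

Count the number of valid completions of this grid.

56

Row 1, column 1: eliminating its row and column leaves {fa}.
Row 2, column 2: eliminating its row and column leaves {do, fa, sol}.
Row 2, column 3: eliminating its row and column leaves {re, fa, sol}.
Row 2, column 4: eliminating its row and column leaves {do, re, fa}.
Row 2, column 5: eliminating its row and column leaves {do, re, fa, sol}.
Row 3, column 2: eliminating its row and column leaves {do, mi, fa, sol}.
Row 3, column 3: eliminating its row and column leaves {mi, fa, sol}.
Row 3, column 4: eliminating its row and column leaves {do, mi, fa}.
Row 3, column 5: eliminating its row and column leaves {do, fa, sol}.
Row 4, column 2: eliminating its row and column leaves {do, mi, fa}.
Row 4, column 3: eliminating its row and column leaves {re, mi, fa}.
Row 4, column 4: eliminating its row and column leaves {do, re, mi, fa}.
Row 4, column 5: eliminating its row and column leaves {do, re, fa}.
Row 5, column 1: eliminating its row and column leaves {do, fa}.
Row 5, column 2: eliminating its row and column leaves {do, mi, fa, sol}.
Row 5, column 3: eliminating its row and column leaves {re, mi, fa, sol}.
Row 5, column 4: eliminating its row and column leaves {do, re, mi, fa}.
Row 5, column 5: eliminating its row and column leaves {do, re, fa, sol}.
Enumerating the assignments across these blanks that avoid any row or column repeat gives 56 completions.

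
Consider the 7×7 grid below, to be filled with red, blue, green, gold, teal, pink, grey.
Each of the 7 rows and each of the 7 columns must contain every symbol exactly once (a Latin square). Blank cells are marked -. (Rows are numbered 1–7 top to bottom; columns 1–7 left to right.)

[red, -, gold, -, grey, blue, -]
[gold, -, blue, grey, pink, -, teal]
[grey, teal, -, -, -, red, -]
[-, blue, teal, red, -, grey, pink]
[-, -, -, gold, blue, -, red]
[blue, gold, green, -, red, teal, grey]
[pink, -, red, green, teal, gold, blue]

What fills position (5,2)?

green

Row 1, column 7: row 1 has {red, blue, gold, grey} and column 7 has {red, blue, teal, pink, grey}, leaving only green.
Row 1, column 2: row 1 has {red, blue, green, gold, grey} and column 2 has {blue, gold, teal}, leaving only pink.
Row 1, column 4: row 1 has {red, blue, green, gold, pink, grey} and column 4 has {red, green, gold, grey}, leaving only teal.
Row 2, column 6: row 2 has {blue, gold, teal, pink, grey} and column 6 has {red, blue, gold, teal, grey}, leaving only green.
Row 2, column 2: row 2 has {blue, green, gold, teal, pink, grey} and column 2 has {blue, gold, teal, pink}, leaving only red.
Row 3, column 3: row 3 has {red, teal, grey} and column 3 has {red, blue, green, gold, teal}, leaving only pink.
Row 3, column 4: row 3 has {red, teal, pink, grey} and column 4 has {red, green, gold, teal, grey}, leaving only blue.
Row 3, column 7: row 3 has {red, blue, teal, pink, grey} and column 7 has {red, blue, green, teal, pink, grey}, leaving only gold.
Row 3, column 5: row 3 has {red, blue, gold, teal, pink, grey} and column 5 has {red, blue, teal, pink, grey}, leaving only green.
Row 4, column 1: row 4 has {red, blue, teal, pink, grey} and column 1 has {red, blue, gold, pink, grey}, leaving only green.
Row 4, column 5: row 4 has {red, blue, green, teal, pink, grey} and column 5 has {red, blue, green, teal, pink, grey}, leaving only gold.
Row 5, column 1: row 5 has {red, blue, gold} and column 1 has {red, blue, green, gold, pink, grey}, leaving only teal.
Row 5, column 3: row 5 has {red, blue, gold, teal} and column 3 has {red, blue, green, gold, teal, pink}, leaving only grey.
Row 5 already has {red, blue, gold, teal, grey} and column 2 already has {red, blue, gold, teal, pink}, so row 5, column 2 must be green.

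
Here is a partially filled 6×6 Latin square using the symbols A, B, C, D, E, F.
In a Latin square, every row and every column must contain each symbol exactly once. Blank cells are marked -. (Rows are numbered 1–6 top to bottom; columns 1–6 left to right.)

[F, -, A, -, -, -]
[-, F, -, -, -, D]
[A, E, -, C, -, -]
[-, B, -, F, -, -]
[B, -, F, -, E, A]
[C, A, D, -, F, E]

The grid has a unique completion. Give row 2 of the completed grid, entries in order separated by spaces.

E F C A B D

Row 2, column 1: row 2 has {D, F} and column 1 has {A, B, C, F}, leaving only E.
Row 3, column 3: row 3 has {A, C, E} and column 3 has {A, D, F}, leaving only B.
Row 2, column 3: row 2 has {D, E, F} and column 3 has {A, B, D, F}, leaving only C.
Row 3, column 5: row 3 has {A, B, C, E} and column 5 has {E, F}, leaving only D.
Row 3, column 6: row 3 has {A, B, C, D, E} and column 6 has {A, D, E}, leaving only F.
Row 4, column 1: row 4 has {B, F} and column 1 has {A, B, C, E, F}, leaving only D.
Row 4, column 3: row 4 has {B, D, F} and column 3 has {A, B, C, D, F}, leaving only E.
Row 4, column 6: row 4 has {B, D, E, F} and column 6 has {A, D, E, F}, leaving only C.
Row 1, column 6: row 1 has {A, F} and column 6 has {A, C, D, E, F}, leaving only B.
Row 1, column 5: row 1 has {A, B, F} and column 5 has {D, E, F}, leaving only C.
Row 1, column 2: row 1 has {A, B, C, F} and column 2 has {A, B, E, F}, leaving only D.
Row 1, column 4: row 1 has {A, B, C, D, F} and column 4 has {C, F}, leaving only E.
Row 4, column 5: row 4 has {B, C, D, E, F} and column 5 has {C, D, E, F}, leaving only A.
Row 2, column 5: row 2 has {C, D, E, F} and column 5 has {A, C, D, E, F}, leaving only B.
Row 2, column 4: row 2 has {B, C, D, E, F} and column 4 has {C, E, F}, leaving only A.
So row 2 reads: E F C A B D.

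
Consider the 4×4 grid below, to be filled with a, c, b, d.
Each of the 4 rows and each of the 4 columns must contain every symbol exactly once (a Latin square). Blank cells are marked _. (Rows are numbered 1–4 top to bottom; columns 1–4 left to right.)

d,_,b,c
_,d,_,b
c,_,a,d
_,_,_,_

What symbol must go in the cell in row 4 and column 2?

Row 1, column 2: row 1 has {c, b, d} and column 2 has {d}, leaving only a.
Row 2, column 1: row 2 has {b, d} and column 1 has {c, d}, leaving only a.
Row 2, column 3: row 2 has {a, b, d} and column 3 has {a, b}, leaving only c.
Row 3, column 2: row 3 has {a, c, d} and column 2 has {a, d}, leaving only b.
Row 4 already has {} and column 2 already has {a, b, d}, so row 4, column 2 must be c.

c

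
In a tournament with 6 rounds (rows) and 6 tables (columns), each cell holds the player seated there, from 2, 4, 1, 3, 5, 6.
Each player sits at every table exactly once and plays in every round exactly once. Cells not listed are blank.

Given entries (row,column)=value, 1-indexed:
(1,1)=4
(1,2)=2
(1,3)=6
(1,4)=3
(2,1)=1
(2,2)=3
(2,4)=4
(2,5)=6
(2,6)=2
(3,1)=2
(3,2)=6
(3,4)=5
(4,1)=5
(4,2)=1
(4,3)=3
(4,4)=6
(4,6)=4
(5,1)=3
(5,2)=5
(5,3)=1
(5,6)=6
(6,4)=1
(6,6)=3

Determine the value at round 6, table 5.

Round 2, table 3: round 2 has {2, 4, 1, 3, 6} and table 3 has {1, 3, 6}, leaving only 5.
Round 3, table 3: round 3 has {2, 5, 6} and table 3 has {1, 3, 5, 6}, leaving only 4.
Round 3, table 6: round 3 has {2, 4, 5, 6} and table 6 has {2, 4, 3, 6}, leaving only 1.
Round 1, table 6: round 1 has {2, 4, 3, 6} and table 6 has {2, 4, 1, 3, 6}, leaving only 5.
Round 1, table 5: round 1 has {2, 4, 3, 5, 6} and table 5 has {6}, leaving only 1.
Round 3, table 5: round 3 has {2, 4, 1, 5, 6} and table 5 has {1, 6}, leaving only 3.
Round 4, table 5: round 4 has {4, 1, 3, 5, 6} and table 5 has {1, 3, 6}, leaving only 2.
Round 5, table 4: round 5 has {1, 3, 5, 6} and table 4 has {4, 1, 3, 5, 6}, leaving only 2.
Round 5, table 5: round 5 has {2, 1, 3, 5, 6} and table 5 has {2, 1, 3, 6}, leaving only 4.
Round 6 already has {1, 3} and table 5 already has {2, 4, 1, 3, 6}, so round 6, table 5 must be 5.

5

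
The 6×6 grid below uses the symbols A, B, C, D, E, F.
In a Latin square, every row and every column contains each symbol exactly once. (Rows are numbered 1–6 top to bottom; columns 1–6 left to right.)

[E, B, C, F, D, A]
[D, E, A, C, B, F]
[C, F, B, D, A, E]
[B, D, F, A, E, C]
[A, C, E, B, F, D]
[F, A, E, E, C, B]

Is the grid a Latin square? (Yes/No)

Row 6 contains E twice (at columns 3 and 4), so it is not a permutation.

No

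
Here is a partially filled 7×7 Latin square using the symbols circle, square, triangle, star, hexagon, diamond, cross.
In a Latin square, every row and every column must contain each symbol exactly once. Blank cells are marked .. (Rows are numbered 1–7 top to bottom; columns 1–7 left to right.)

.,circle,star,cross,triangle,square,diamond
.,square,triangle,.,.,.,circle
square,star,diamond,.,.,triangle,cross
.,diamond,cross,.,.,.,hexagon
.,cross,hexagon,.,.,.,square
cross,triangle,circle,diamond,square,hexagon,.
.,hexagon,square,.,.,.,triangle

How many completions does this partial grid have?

Row 1, column 1: eliminating its row and column leaves {hexagon}.
Row 2, column 1: eliminating its row and column leaves {star, hexagon, diamond}.
Row 2, column 4: eliminating its row and column leaves {star, hexagon}.
Row 2, column 5: eliminating its row and column leaves {star, hexagon, diamond, cross}.
Row 2, column 6: eliminating its row and column leaves {star, diamond, cross}.
Row 3, column 4: eliminating its row and column leaves {circle, hexagon}.
Row 3, column 5: eliminating its row and column leaves {circle, hexagon}.
Row 4, column 1: eliminating its row and column leaves {circle, triangle, star}.
Row 4, column 4: eliminating its row and column leaves {circle, square, triangle, star}.
Row 4, column 5: eliminating its row and column leaves {circle, star}.
Row 4, column 6: eliminating its row and column leaves {circle, star}.
Row 5, column 1: eliminating its row and column leaves {circle, triangle, star, diamond}.
Row 5, column 4: eliminating its row and column leaves {circle, triangle, star}.
Row 5, column 5: eliminating its row and column leaves {circle, star, diamond}.
Row 5, column 6: eliminating its row and column leaves {circle, star, diamond}.
Row 6, column 7: eliminating its row and column leaves {star}.
Row 7, column 1: eliminating its row and column leaves {circle, star, diamond}.
Row 7, column 4: eliminating its row and column leaves {circle, star}.
Row 7, column 5: eliminating its row and column leaves {circle, star, diamond, cross}.
Row 7, column 6: eliminating its row and column leaves {circle, star, diamond, cross}.
Enumerating the assignments across these blanks that avoid any row or column repeat gives 9 completions.

9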